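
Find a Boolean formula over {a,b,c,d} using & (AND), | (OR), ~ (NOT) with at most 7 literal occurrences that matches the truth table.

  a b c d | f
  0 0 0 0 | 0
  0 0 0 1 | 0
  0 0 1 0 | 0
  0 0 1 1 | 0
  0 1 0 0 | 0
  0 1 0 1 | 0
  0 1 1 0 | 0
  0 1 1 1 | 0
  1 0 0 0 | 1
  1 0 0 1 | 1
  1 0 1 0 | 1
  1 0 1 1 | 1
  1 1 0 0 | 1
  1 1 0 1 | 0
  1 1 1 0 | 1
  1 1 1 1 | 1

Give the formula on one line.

(((~d | ~b) | ((d & b) & c)) & a)

  ~d = 1010101010101010
  ~b = 1111000011110000
  (~d | ~b) = 1111101011111010
  (d & b) = 0000010100000101
  ((d & b) & c) = 0000000100000001
  ((~d | ~b) | ((d & b) & c)) = 1111101111111011
  (((~d | ~b) | ((d & b) & c)) & a) = 0000000011111011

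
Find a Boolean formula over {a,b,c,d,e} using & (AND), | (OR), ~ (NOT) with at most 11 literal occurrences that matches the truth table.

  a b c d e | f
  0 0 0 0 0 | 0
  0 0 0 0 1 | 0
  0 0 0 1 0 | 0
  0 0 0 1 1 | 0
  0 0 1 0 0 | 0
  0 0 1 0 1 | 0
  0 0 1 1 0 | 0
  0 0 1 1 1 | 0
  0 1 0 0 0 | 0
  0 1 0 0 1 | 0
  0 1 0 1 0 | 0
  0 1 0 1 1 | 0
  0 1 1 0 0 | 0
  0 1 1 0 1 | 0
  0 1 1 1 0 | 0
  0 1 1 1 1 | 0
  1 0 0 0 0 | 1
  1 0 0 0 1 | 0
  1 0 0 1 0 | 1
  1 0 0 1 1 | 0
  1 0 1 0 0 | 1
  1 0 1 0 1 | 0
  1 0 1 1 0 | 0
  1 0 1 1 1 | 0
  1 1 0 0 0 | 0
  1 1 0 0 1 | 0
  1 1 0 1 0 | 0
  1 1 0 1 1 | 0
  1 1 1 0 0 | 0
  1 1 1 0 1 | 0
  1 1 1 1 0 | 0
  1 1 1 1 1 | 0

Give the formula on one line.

  ~c = 11110000111100001111000011110000
  (e & ~c) = 01010000010100000101000001010000
  ~d = 11001100110011001100110011001100
  (~d & c) = 00001100000011000000110000001100
  ((e & ~c) | (~d & c)) = 01011100010111000101110001011100
  (~c | ((e & ~c) | (~d & c))) = 11111100111111001111110011111100
  ~e = 10101010101010101010101010101010
  ~b = 11111111000000001111111100000000
  (~e & ~b) = 10101010000000001010101000000000
  ((~e & ~b) & a) = 00000000000000001010101000000000
  ((~c | ((e & ~c) | (~d & c))) & ((~e & ~b) & a)) = 00000000000000001010100000000000

((~c | ((e & ~c) | (~d & c))) & ((~e & ~b) & a))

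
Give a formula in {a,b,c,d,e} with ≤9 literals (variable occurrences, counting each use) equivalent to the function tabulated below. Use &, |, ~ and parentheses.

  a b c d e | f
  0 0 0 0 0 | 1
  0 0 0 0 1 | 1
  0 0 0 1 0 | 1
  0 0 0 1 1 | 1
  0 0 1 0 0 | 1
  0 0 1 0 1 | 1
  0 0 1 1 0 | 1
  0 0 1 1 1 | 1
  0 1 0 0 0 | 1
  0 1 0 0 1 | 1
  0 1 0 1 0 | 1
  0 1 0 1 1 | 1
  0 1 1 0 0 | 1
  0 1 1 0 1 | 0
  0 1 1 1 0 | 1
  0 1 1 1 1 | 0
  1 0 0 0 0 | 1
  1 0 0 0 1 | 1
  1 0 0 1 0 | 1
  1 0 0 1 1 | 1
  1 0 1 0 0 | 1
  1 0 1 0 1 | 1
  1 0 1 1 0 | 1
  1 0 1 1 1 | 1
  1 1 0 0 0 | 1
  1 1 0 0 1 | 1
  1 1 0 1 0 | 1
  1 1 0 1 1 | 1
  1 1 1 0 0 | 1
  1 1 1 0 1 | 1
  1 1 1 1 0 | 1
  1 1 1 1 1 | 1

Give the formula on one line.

  ~c = 11110000111100001111000011110000
  ~e = 10101010101010101010101010101010
  (~e | a) = 10101010101010101111111111111111
  (~c | (~e | a)) = 11111010111110101111111111111111
  ~d = 11001100110011001100110011001100
  (a & ~d) = 00000000000000001100110011001100
  ~b = 11111111000000001111111100000000
  (c & ~b) = 00001111000000000000111100000000
  ((a & ~d) | (c & ~b)) = 00001111000000001100111111001100
  (a | ((a & ~d) | (c & ~b))) = 00001111000000001111111111111111
  ((~c | (~e | a)) | (a | ((a & ~d) | (c & ~b)))) = 11111111111110101111111111111111

((~c | (~e | a)) | (a | ((a & ~d) | (c & ~b))))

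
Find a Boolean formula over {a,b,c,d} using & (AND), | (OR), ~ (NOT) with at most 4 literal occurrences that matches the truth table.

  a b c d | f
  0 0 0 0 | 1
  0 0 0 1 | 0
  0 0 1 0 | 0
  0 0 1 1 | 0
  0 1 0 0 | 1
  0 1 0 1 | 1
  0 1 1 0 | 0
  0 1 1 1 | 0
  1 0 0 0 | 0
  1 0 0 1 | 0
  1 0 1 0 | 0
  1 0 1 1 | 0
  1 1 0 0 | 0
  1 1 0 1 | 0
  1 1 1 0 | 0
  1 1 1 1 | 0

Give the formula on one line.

  ~d = 1010101010101010
  (b | ~d) = 1010111110101111
  ~c = 1100110011001100
  ~a = 1111111100000000
  (~c & ~a) = 1100110000000000
  ((b | ~d) & (~c & ~a)) = 1000110000000000

((b | ~d) & (~c & ~a))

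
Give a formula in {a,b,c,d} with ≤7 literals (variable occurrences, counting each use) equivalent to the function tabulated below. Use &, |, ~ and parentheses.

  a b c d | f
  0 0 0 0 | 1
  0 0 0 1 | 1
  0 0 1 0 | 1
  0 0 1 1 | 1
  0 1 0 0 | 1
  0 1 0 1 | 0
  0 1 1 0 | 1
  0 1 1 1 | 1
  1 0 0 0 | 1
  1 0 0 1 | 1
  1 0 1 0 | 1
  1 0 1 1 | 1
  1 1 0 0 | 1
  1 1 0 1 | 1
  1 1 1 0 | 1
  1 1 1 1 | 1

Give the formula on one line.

  ~d = 1010101010101010
  ~b = 1111000011110000
  (a | ~b) = 1111000011111111
  (~d | (a | ~b)) = 1111101011111111
  (a & ~b) = 0000000011110000
  ((a & ~b) | c) = 0011001111110011
  ((~d | (a | ~b)) | ((a & ~b) | c)) = 1111101111111111

((~d | (a | ~b)) | ((a & ~b) | c))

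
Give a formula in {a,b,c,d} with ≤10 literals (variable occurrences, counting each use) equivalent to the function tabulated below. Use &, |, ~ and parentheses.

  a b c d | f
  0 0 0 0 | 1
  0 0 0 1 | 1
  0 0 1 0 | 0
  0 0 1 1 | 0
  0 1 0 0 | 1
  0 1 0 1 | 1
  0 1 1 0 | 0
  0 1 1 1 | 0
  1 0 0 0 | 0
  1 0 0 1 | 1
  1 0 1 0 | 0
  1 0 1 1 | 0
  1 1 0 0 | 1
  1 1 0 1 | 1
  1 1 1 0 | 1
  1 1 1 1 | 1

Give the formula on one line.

  (b & a) = 0000000000001111
  ~a = 1111111100000000
  (c & b) = 0000001100000011
  (~a | (c & b)) = 1111111100000011
  (d | b) = 0101111101011111
  ((~a | (c & b)) | (d | b)) = 1111111101011111
  ~c = 1100110011001100
  (((~a | (c & b)) | (d | b)) & ~c) = 1100110001001100
  ((b & a) | (((~a | (c & b)) | (d | b)) & ~c)) = 1100110001001111

((b & a) | (((~a | (c & b)) | (d | b)) & ~c))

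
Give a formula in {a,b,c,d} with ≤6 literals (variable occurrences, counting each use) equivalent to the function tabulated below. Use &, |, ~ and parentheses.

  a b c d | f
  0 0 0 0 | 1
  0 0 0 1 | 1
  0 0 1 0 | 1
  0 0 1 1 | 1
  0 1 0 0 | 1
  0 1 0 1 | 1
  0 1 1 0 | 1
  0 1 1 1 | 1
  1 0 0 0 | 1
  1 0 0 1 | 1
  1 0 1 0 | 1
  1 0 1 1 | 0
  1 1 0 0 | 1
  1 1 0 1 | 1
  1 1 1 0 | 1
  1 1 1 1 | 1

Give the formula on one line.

  ~c = 1100110011001100
  (~c | a) = 1100110011111111
  ~d = 1010101010101010
  ((~c | a) & ~d) = 1000100010101010
  ~a = 1111111100000000
  (b | ~a) = 1111111100001111
  (~c | (b | ~a)) = 1111111111001111
  (((~c | a) & ~d) | (~c | (b | ~a))) = 1111111111101111

(((~c | a) & ~d) | (~c | (b | ~a)))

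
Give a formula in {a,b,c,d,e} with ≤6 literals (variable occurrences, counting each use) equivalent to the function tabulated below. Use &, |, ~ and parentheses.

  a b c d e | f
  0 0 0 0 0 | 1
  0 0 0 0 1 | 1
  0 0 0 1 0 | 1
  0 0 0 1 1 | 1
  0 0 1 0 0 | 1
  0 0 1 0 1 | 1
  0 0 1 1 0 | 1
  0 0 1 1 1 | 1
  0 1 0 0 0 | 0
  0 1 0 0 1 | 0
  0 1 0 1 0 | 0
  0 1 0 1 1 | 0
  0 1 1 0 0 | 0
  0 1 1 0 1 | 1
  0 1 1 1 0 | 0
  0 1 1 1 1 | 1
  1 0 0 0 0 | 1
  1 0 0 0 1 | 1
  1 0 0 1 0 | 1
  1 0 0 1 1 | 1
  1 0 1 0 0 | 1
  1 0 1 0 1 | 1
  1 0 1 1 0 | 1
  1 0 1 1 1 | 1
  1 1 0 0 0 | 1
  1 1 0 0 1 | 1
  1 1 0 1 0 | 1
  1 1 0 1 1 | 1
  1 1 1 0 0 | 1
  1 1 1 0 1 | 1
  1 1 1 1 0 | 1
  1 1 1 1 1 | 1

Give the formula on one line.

((a | ~b) | (((b & a) | c) & e))

  ~b = 11111111000000001111111100000000
  (a | ~b) = 11111111000000001111111111111111
  (b & a) = 00000000000000000000000011111111
  ((b & a) | c) = 00001111000011110000111111111111
  (((b & a) | c) & e) = 00000101000001010000010101010101
  ((a | ~b) | (((b & a) | c) & e)) = 11111111000001011111111111111111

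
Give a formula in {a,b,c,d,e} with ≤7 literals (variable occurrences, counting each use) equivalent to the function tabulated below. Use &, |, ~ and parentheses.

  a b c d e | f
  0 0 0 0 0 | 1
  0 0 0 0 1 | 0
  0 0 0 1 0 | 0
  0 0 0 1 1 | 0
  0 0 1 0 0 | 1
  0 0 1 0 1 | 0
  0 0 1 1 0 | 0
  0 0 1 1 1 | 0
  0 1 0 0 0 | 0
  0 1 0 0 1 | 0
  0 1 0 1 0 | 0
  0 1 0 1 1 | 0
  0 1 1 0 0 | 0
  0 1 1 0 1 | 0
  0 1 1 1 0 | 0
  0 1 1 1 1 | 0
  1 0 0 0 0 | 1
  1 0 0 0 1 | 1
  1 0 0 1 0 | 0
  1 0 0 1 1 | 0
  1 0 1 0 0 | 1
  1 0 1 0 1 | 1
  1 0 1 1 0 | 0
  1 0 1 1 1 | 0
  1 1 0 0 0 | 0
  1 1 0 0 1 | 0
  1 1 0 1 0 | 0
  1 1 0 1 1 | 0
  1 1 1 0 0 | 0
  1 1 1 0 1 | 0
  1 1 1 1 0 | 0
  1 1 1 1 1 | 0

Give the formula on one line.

  ~d = 11001100110011001100110011001100
  ~b = 11111111000000001111111100000000
  (~d & ~b) = 11001100000000001100110000000000
  ~e = 10101010101010101010101010101010
  (a | ~e) = 10101010101010101111111111111111
  ((~d & ~b) & (a | ~e)) = 10001000000000001100110000000000

((~d & ~b) & (a | ~e))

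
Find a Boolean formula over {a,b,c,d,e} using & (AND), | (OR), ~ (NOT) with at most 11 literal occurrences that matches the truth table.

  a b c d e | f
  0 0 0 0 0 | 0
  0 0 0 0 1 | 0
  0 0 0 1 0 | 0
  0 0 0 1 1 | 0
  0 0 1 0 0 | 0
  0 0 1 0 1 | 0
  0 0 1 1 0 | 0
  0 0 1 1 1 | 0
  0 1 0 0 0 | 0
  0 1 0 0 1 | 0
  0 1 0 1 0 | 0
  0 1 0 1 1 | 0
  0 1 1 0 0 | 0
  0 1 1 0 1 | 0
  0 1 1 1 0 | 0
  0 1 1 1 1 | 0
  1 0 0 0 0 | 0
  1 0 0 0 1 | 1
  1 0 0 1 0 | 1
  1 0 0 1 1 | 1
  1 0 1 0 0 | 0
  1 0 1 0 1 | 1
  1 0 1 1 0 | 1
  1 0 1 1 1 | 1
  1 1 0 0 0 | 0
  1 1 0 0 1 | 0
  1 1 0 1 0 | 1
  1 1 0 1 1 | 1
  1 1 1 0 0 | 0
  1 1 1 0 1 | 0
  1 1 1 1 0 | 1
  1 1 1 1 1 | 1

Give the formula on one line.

  (b & d) = 00000000001100110000000000110011
  ~b = 11111111000000001111111100000000
  (~b & a) = 00000000000000001111111100000000
  ((~b & a) & e) = 00000000000000000101010100000000
  ((b & d) | ((~b & a) & e)) = 00000000001100110101010100110011
  ~e = 10101010101010101010101010101010
  (~e & d) = 00100010001000100010001000100010
  (((b & d) | ((~b & a) & e)) | (~e & d)) = 00100010001100110111011100110011
  (a & (((b & d) | ((~b & a) & e)) | (~e & d))) = 00000000000000000111011100110011

(a & (((b & d) | ((~b & a) & e)) | (~e & d)))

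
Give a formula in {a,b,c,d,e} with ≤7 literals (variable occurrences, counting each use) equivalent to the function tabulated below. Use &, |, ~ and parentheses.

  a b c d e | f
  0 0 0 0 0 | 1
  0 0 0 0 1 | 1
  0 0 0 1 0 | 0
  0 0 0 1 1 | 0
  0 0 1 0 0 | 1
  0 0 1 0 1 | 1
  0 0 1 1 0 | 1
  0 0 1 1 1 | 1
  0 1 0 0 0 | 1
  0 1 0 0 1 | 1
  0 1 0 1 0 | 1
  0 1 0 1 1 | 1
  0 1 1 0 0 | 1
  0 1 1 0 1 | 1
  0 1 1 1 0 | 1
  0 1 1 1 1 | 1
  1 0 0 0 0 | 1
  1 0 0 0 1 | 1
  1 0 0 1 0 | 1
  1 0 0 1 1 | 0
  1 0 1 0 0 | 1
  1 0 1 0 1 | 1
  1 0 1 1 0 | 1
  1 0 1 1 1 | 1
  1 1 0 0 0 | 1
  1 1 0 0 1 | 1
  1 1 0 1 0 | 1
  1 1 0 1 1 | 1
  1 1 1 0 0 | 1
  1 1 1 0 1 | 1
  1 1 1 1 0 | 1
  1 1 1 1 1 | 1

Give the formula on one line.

((b | c) | ((a | ~d) & (~d | ~e)))

  (b | c) = 00001111111111110000111111111111
  ~d = 11001100110011001100110011001100
  (a | ~d) = 11001100110011001111111111111111
  ~e = 10101010101010101010101010101010
  (~d | ~e) = 11101110111011101110111011101110
  ((a | ~d) & (~d | ~e)) = 11001100110011001110111011101110
  ((b | c) | ((a | ~d) & (~d | ~e))) = 11001111111111111110111111111111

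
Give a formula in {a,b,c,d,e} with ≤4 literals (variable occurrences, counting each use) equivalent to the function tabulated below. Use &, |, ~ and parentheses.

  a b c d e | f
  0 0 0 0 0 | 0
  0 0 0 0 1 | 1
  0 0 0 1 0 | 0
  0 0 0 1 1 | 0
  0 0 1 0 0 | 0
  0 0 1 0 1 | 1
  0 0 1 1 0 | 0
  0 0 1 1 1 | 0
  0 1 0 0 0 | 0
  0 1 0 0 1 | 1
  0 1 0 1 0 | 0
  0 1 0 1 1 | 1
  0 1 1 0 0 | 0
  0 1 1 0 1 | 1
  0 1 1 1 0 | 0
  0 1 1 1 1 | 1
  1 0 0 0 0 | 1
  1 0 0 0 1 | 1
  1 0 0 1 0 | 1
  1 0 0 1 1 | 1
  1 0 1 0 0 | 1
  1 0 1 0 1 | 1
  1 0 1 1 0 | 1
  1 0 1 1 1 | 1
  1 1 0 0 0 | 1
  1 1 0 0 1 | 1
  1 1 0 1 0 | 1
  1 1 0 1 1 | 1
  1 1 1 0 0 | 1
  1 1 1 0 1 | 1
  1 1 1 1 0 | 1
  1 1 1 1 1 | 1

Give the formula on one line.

((e & (b | ~d)) | a)

  ~d = 11001100110011001100110011001100
  (b | ~d) = 11001100111111111100110011111111
  (e & (b | ~d)) = 01000100010101010100010001010101
  ((e & (b | ~d)) | a) = 01000100010101011111111111111111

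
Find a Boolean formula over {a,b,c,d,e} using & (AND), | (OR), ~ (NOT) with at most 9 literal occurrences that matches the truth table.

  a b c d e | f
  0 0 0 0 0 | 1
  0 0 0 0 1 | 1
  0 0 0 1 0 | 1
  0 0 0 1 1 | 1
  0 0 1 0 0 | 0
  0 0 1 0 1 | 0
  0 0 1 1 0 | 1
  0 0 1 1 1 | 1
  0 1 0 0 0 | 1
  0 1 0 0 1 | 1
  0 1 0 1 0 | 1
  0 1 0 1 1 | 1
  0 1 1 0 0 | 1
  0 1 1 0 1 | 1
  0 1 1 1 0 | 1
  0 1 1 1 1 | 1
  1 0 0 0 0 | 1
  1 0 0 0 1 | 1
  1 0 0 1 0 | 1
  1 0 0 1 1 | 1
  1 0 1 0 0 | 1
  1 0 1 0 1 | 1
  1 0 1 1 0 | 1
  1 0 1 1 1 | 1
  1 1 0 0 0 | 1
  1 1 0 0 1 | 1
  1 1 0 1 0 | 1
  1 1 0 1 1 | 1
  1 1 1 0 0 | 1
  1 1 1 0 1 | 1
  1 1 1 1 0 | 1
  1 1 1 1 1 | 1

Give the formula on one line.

(((d | (a | b)) & (c | ~b)) | ~c)

  (a | b) = 00000000111111111111111111111111
  (d | (a | b)) = 00110011111111111111111111111111
  ~b = 11111111000000001111111100000000
  (c | ~b) = 11111111000011111111111100001111
  ((d | (a | b)) & (c | ~b)) = 00110011000011111111111100001111
  ~c = 11110000111100001111000011110000
  (((d | (a | b)) & (c | ~b)) | ~c) = 11110011111111111111111111111111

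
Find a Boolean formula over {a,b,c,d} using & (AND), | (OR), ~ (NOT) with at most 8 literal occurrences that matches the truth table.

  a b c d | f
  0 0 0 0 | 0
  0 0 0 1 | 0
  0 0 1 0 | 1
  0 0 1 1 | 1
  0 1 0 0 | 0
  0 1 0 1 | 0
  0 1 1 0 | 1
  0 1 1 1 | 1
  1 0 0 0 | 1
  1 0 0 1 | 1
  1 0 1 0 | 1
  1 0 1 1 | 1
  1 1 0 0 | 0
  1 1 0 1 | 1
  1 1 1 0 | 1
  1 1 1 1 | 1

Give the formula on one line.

(c | ((c | a) & (d | (~b & ~d))))

  (c | a) = 0011001111111111
  ~b = 1111000011110000
  ~d = 1010101010101010
  (~b & ~d) = 1010000010100000
  (d | (~b & ~d)) = 1111010111110101
  ((c | a) & (d | (~b & ~d))) = 0011000111110101
  (c | ((c | a) & (d | (~b & ~d)))) = 0011001111110111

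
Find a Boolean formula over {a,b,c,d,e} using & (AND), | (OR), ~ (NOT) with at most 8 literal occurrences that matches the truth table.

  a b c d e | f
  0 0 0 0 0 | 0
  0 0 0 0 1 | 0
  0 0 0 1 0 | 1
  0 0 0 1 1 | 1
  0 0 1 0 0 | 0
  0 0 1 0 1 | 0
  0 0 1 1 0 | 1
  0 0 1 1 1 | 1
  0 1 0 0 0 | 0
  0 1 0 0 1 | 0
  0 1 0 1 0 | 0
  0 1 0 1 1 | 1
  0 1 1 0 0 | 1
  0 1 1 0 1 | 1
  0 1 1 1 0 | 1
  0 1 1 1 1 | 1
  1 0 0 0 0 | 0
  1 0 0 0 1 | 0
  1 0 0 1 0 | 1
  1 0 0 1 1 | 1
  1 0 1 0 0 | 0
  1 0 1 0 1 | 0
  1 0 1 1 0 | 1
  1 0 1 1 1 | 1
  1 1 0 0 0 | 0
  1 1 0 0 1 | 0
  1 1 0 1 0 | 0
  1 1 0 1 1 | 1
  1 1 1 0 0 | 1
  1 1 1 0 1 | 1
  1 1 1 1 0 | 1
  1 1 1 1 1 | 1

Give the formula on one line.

(((b & c) | d) & (((c | e) | (~b | c)) | ~d))

  (b & c) = 00000000000011110000000000001111
  ((b & c) | d) = 00110011001111110011001100111111
  (c | e) = 01011111010111110101111101011111
  ~b = 11111111000000001111111100000000
  (~b | c) = 11111111000011111111111100001111
  ((c | e) | (~b | c)) = 11111111010111111111111101011111
  ~d = 11001100110011001100110011001100
  (((c | e) | (~b | c)) | ~d) = 11111111110111111111111111011111
  (((b & c) | d) & (((c | e) | (~b | c)) | ~d)) = 00110011000111110011001100011111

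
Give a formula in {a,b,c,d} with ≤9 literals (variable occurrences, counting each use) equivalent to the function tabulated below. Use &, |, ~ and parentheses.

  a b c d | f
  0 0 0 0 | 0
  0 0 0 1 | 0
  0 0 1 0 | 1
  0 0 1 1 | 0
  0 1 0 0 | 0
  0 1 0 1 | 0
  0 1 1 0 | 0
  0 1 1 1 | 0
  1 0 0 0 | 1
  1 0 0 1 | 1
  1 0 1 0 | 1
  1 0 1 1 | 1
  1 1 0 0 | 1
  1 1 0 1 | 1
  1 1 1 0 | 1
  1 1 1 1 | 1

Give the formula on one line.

(((~b & (a | ~d)) | a) & (a | c))

  ~b = 1111000011110000
  ~d = 1010101010101010
  (a | ~d) = 1010101011111111
  (~b & (a | ~d)) = 1010000011110000
  ((~b & (a | ~d)) | a) = 1010000011111111
  (a | c) = 0011001111111111
  (((~b & (a | ~d)) | a) & (a | c)) = 0010000011111111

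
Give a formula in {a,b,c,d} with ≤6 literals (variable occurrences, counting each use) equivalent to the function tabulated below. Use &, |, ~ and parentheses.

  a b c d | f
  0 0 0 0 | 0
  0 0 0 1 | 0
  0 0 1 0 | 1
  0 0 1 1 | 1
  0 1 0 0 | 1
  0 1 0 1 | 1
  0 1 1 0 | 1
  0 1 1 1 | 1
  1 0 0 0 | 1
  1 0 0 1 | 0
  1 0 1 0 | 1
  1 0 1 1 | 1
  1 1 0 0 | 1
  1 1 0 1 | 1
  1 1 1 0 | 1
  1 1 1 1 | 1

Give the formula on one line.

((a & ~d) | (b | c))

  ~d = 1010101010101010
  (a & ~d) = 0000000010101010
  (b | c) = 0011111100111111
  ((a & ~d) | (b | c)) = 0011111110111111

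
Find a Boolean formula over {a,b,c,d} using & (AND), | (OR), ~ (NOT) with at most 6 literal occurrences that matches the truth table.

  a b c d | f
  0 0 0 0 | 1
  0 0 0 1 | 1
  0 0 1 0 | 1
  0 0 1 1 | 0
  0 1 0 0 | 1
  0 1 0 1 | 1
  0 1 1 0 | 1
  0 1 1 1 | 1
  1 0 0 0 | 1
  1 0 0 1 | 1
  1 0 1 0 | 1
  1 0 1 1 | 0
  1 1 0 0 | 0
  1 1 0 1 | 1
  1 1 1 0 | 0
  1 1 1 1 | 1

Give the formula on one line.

  ~c = 1100110011001100
  ~d = 1010101010101010
  (~d | b) = 1010111110101111
  (~c | (~d | b)) = 1110111111101111
  ~b = 1111000011110000
  ~a = 1111111100000000
  (~b | ~a) = 1111111111110000
  ((~b | ~a) | d) = 1111111111110101
  ((~c | (~d | b)) & ((~b | ~a) | d)) = 1110111111100101

((~c | (~d | b)) & ((~b | ~a) | d))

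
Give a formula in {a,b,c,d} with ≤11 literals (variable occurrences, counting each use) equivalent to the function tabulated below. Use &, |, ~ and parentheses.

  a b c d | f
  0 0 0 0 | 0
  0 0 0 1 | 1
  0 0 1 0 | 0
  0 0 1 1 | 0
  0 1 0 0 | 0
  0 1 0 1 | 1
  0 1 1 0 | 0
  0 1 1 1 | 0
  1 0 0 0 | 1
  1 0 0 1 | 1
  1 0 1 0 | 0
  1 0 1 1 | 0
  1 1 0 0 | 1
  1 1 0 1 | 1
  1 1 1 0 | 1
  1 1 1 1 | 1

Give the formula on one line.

(((a & b) | ~c) & (a | ((c & ~d) | ((c & b) | d))))

  (a & b) = 0000000000001111
  ~c = 1100110011001100
  ((a & b) | ~c) = 1100110011001111
  ~d = 1010101010101010
  (c & ~d) = 0010001000100010
  (c & b) = 0000001100000011
  ((c & b) | d) = 0101011101010111
  ((c & ~d) | ((c & b) | d)) = 0111011101110111
  (a | ((c & ~d) | ((c & b) | d))) = 0111011111111111
  (((a & b) | ~c) & (a | ((c & ~d) | ((c & b) | d)))) = 0100010011001111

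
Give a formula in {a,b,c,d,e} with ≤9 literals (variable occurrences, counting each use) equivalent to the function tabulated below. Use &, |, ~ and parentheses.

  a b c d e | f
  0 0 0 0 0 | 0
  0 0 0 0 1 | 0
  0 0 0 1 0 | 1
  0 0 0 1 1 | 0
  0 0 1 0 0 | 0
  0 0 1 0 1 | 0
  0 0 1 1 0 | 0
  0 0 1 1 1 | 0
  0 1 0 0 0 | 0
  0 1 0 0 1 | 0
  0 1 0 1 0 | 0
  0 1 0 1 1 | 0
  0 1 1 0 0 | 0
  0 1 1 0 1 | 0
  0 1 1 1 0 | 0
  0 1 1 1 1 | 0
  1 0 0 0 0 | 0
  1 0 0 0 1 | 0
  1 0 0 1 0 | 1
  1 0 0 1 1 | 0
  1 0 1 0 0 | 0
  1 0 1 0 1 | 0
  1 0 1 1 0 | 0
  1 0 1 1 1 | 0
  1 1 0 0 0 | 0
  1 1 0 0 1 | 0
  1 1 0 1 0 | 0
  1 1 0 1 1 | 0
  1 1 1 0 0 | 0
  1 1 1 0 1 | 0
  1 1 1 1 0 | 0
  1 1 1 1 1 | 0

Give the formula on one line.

((~c & ~e) & (((~e & ~b) & ((d | b) | c)) & (d | ~a)))

  ~c = 11110000111100001111000011110000
  ~e = 10101010101010101010101010101010
  (~c & ~e) = 10100000101000001010000010100000
  ~b = 11111111000000001111111100000000
  (~e & ~b) = 10101010000000001010101000000000
  (d | b) = 00110011111111110011001111111111
  ((d | b) | c) = 00111111111111110011111111111111
  ((~e & ~b) & ((d | b) | c)) = 00101010000000000010101000000000
  ~a = 11111111111111110000000000000000
  (d | ~a) = 11111111111111110011001100110011
  (((~e & ~b) & ((d | b) | c)) & (d | ~a)) = 00101010000000000010001000000000
  ((~c & ~e) & (((~e & ~b) & ((d | b) | c)) & (d | ~a))) = 00100000000000000010000000000000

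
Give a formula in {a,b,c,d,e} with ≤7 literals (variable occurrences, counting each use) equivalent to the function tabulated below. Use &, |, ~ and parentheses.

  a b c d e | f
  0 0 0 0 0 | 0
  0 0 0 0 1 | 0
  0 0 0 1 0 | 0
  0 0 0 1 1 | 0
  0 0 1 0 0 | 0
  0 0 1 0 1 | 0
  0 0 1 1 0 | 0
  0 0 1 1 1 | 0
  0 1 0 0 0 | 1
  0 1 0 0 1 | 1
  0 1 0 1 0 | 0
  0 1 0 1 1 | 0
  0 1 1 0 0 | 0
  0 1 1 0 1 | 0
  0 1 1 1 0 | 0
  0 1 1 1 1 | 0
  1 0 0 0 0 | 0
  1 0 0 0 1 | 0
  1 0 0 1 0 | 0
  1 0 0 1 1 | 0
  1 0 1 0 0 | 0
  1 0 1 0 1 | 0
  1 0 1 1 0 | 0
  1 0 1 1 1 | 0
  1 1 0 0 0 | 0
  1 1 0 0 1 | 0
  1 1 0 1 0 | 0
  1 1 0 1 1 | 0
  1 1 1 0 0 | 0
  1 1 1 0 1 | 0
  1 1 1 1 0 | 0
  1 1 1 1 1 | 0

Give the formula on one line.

(((~a & b) & ~c) & ~d)

  ~a = 11111111111111110000000000000000
  (~a & b) = 00000000111111110000000000000000
  ~c = 11110000111100001111000011110000
  ((~a & b) & ~c) = 00000000111100000000000000000000
  ~d = 11001100110011001100110011001100
  (((~a & b) & ~c) & ~d) = 00000000110000000000000000000000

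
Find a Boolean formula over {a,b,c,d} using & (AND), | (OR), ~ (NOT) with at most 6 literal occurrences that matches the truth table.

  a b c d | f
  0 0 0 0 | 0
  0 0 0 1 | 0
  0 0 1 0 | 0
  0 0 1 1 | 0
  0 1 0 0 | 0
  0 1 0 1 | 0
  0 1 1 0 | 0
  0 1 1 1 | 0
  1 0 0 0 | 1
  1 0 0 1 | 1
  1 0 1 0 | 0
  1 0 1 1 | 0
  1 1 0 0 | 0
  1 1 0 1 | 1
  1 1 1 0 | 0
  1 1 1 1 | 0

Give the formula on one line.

(~c & (((d | ~b) | c) & a))

  ~c = 1100110011001100
  ~b = 1111000011110000
  (d | ~b) = 1111010111110101
  ((d | ~b) | c) = 1111011111110111
  (((d | ~b) | c) & a) = 0000000011110111
  (~c & (((d | ~b) | c) & a)) = 0000000011000100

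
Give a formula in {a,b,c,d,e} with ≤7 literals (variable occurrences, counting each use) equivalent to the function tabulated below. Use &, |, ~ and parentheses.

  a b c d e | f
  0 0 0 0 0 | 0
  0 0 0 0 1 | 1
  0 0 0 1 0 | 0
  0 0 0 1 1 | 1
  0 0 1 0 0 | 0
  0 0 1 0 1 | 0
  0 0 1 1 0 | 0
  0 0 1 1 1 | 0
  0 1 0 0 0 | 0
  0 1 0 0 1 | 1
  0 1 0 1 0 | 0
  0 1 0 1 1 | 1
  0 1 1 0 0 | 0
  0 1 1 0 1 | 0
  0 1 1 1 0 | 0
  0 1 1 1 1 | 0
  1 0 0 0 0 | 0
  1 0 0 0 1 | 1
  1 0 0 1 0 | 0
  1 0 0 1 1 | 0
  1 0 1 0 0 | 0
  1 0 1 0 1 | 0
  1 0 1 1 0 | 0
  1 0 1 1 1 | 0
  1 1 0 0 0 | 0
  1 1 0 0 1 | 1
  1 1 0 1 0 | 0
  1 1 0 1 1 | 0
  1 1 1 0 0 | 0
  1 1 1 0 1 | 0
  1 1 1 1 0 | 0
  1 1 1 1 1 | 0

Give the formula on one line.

  ~a = 11111111111111110000000000000000
  ~d = 11001100110011001100110011001100
  (~a | ~d) = 11111111111111111100110011001100
  ~c = 11110000111100001111000011110000
  (~c & e) = 01010000010100000101000001010000
  ((~a | ~d) & (~c & e)) = 01010000010100000100000001000000

((~a | ~d) & (~c & e))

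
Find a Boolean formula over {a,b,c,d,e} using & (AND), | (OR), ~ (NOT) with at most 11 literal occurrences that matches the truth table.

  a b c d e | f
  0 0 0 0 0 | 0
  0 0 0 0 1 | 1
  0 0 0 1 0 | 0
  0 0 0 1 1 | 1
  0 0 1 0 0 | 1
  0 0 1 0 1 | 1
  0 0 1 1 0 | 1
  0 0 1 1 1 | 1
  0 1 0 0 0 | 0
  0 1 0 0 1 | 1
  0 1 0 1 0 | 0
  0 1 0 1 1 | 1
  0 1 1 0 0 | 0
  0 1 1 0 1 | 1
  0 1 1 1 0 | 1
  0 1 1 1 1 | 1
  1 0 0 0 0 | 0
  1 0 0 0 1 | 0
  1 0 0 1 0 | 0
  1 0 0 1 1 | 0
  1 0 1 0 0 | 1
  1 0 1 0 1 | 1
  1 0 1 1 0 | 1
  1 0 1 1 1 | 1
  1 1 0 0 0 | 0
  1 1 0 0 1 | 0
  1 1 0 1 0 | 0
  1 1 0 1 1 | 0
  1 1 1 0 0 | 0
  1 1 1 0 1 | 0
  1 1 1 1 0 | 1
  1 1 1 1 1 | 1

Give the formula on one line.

  ~b = 11111111000000001111111100000000
  (~b & c) = 00001111000000000000111100000000
  ~a = 11111111111111110000000000000000
  (~a & e) = 01010101010101010000000000000000
  ((~b & c) | (~a & e)) = 01011111010101010000111100000000
  (d | ((~b & c) | (~a & e))) = 01111111011101110011111100110011
  ~d = 11001100110011001100110011001100
  (e & ~a) = 01010101010101010000000000000000
  (c | (e & ~a)) = 01011111010111110000111100001111
  (~d | (c | (e & ~a))) = 11011111110111111100111111001111
  ((d | ((~b & c) | (~a & e))) & (~d | (c | (e & ~a)))) = 01011111010101110000111100000011

((d | ((~b & c) | (~a & e))) & (~d | (c | (e & ~a))))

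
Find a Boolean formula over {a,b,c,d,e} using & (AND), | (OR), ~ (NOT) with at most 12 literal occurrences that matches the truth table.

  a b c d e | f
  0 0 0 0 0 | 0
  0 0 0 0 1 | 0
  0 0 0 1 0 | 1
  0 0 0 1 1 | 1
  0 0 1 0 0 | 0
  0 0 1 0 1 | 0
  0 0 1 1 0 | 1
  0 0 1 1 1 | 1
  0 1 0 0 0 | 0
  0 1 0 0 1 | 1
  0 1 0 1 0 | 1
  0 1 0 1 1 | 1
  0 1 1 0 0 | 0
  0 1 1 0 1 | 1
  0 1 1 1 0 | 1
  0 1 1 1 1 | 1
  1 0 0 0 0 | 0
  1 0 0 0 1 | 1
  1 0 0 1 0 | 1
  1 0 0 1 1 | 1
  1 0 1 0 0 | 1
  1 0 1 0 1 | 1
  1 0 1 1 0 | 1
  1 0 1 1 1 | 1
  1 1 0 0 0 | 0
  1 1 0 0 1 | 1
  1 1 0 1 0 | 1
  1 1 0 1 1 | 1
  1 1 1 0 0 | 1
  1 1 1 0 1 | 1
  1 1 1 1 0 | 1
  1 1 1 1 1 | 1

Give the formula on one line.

(((d | (b | a)) & (d | e)) | (((d | e) | c) & a))

  (b | a) = 00000000111111111111111111111111
  (d | (b | a)) = 00110011111111111111111111111111
  (d | e) = 01110111011101110111011101110111
  ((d | (b | a)) & (d | e)) = 00110011011101110111011101110111
  ((d | e) | c) = 01111111011111110111111101111111
  (((d | e) | c) & a) = 00000000000000000111111101111111
  (((d | (b | a)) & (d | e)) | (((d | e) | c) & a)) = 00110011011101110111111101111111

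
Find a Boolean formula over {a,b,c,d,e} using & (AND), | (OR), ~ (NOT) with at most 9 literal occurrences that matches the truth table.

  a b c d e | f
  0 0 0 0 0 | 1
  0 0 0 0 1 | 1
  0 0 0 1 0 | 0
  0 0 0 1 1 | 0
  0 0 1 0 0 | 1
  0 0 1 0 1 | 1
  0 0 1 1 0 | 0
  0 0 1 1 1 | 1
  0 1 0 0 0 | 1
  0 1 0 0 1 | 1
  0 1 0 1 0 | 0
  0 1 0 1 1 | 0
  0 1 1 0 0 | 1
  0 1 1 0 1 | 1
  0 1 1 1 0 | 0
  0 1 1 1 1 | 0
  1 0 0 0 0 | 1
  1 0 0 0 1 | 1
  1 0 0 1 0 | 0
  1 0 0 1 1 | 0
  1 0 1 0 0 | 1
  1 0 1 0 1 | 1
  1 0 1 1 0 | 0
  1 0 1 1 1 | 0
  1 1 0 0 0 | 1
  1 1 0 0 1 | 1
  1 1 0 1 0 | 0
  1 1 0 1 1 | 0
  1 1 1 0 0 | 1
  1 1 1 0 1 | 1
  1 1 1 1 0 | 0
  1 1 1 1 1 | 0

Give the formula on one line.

(((((~b & c) & (~a | ~d)) & e) & (e & (~a & ~b))) | ~d)

  ~b = 11111111000000001111111100000000
  (~b & c) = 00001111000000000000111100000000
  ~a = 11111111111111110000000000000000
  ~d = 11001100110011001100110011001100
  (~a | ~d) = 11111111111111111100110011001100
  ((~b & c) & (~a | ~d)) = 00001111000000000000110000000000
  (((~b & c) & (~a | ~d)) & e) = 00000101000000000000010000000000
  (~a & ~b) = 11111111000000000000000000000000
  (e & (~a & ~b)) = 01010101000000000000000000000000
  ((((~b & c) & (~a | ~d)) & e) & (e & (~a & ~b))) = 00000101000000000000000000000000
  (((((~b & c) & (~a | ~d)) & e) & (e & (~a & ~b))) | ~d) = 11001101110011001100110011001100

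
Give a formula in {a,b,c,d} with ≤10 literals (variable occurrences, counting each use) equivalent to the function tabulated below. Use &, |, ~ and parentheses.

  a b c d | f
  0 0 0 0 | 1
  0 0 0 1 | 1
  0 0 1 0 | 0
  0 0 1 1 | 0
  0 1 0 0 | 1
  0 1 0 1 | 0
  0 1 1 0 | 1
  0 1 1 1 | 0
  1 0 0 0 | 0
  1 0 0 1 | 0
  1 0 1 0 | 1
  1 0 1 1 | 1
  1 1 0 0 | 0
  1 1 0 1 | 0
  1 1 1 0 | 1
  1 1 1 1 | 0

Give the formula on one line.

(((~c | b) | a) & ((((~a & ~b) | c) | ~a) & (~b | ~d)))

  ~c = 1100110011001100
  (~c | b) = 1100111111001111
  ((~c | b) | a) = 1100111111111111
  ~a = 1111111100000000
  ~b = 1111000011110000
  (~a & ~b) = 1111000000000000
  ((~a & ~b) | c) = 1111001100110011
  (((~a & ~b) | c) | ~a) = 1111111100110011
  ~d = 1010101010101010
  (~b | ~d) = 1111101011111010
  ((((~a & ~b) | c) | ~a) & (~b | ~d)) = 1111101000110010
  (((~c | b) | a) & ((((~a & ~b) | c) | ~a) & (~b | ~d))) = 1100101000110010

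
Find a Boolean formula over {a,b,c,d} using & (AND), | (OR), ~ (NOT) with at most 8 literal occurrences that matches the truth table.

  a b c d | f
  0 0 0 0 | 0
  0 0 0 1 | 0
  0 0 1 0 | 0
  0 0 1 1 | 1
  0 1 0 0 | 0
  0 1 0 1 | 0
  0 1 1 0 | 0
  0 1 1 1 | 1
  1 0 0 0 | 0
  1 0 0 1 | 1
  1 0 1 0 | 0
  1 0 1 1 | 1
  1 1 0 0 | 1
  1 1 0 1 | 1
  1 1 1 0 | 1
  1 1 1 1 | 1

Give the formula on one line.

  ~d = 1010101010101010
  (c | a) = 0011001111111111
  (~d | (c | a)) = 1011101111111111
  (b & a) = 0000000000001111
  (d | (b & a)) = 0101010101011111
  ((~d | (c | a)) & (d | (b & a))) = 0001000101011111

((~d | (c | a)) & (d | (b & a)))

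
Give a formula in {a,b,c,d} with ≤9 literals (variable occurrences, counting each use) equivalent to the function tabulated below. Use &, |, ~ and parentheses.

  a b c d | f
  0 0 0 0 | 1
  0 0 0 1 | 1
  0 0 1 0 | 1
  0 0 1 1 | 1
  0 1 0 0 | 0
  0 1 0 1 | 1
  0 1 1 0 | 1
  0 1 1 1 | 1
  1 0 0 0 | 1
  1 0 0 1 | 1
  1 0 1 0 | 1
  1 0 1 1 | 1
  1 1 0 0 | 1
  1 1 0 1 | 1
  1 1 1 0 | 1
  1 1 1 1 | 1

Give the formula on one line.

  ~c = 1100110011001100
  (~c & d) = 0100010001000100
  ~d = 1010101010101010
  (~d & a) = 0000000010101010
  ((~d & a) | c) = 0011001110111011
  ((~c & d) | ((~d & a) | c)) = 0111011111111111
  ~b = 1111000011110000
  (d & b) = 0000010100000101
  (~b | (d & b)) = 1111010111110101
  (((~c & d) | ((~d & a) | c)) | (~b | (d & b))) = 1111011111111111

(((~c & d) | ((~d & a) | c)) | (~b | (d & b)))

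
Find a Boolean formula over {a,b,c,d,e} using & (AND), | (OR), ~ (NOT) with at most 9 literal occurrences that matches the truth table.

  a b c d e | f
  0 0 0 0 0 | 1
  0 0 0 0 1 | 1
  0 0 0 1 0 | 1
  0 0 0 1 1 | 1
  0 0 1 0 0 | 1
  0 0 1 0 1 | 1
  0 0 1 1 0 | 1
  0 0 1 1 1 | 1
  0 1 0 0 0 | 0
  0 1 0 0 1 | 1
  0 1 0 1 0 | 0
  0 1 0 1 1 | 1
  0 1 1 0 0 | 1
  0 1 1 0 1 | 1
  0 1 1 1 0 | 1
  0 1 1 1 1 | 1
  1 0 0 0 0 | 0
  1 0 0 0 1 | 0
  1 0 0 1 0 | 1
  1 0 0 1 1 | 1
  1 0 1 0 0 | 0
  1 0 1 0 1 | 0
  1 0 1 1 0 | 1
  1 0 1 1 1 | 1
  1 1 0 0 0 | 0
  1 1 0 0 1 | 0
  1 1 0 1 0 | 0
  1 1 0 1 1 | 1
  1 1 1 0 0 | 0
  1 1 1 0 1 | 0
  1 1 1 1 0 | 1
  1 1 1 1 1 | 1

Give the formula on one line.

((~a | d) & (~b | ((b & e) | c)))

  ~a = 11111111111111110000000000000000
  (~a | d) = 11111111111111110011001100110011
  ~b = 11111111000000001111111100000000
  (b & e) = 00000000010101010000000001010101
  ((b & e) | c) = 00001111010111110000111101011111
  (~b | ((b & e) | c)) = 11111111010111111111111101011111
  ((~a | d) & (~b | ((b & e) | c))) = 11111111010111110011001100010011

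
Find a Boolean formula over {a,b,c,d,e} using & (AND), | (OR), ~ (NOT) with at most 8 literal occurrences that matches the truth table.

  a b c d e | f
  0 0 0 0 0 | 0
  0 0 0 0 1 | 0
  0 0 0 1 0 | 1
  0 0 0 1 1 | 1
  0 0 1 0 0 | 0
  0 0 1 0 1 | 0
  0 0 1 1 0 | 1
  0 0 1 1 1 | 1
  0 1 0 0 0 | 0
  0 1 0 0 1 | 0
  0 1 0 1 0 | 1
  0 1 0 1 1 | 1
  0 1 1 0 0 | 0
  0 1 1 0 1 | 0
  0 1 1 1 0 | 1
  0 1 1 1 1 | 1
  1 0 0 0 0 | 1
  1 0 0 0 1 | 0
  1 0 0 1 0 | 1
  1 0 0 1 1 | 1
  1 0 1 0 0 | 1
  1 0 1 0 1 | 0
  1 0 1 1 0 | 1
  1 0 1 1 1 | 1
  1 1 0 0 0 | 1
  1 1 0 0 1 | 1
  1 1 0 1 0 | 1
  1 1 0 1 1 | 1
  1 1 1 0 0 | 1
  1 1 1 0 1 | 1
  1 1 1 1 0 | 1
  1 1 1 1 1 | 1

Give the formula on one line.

((a & ((d | (~e | (~b & d))) | b)) | (d & ~a))

  ~e = 10101010101010101010101010101010
  ~b = 11111111000000001111111100000000
  (~b & d) = 00110011000000000011001100000000
  (~e | (~b & d)) = 10111011101010101011101110101010
  (d | (~e | (~b & d))) = 10111011101110111011101110111011
  ((d | (~e | (~b & d))) | b) = 10111011111111111011101111111111
  (a & ((d | (~e | (~b & d))) | b)) = 00000000000000001011101111111111
  ~a = 11111111111111110000000000000000
  (d & ~a) = 00110011001100110000000000000000
  ((a & ((d | (~e | (~b & d))) | b)) | (d & ~a)) = 00110011001100111011101111111111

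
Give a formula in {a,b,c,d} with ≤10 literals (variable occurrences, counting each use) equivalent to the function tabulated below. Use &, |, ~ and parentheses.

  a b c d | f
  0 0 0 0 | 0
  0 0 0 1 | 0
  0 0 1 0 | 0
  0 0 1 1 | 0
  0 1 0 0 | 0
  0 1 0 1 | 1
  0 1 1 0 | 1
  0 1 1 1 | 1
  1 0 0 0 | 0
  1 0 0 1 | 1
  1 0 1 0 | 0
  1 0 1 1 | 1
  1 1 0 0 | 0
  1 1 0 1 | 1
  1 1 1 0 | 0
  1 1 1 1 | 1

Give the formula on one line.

(((((c | d) & (~a | b)) & ~a) & (b | a)) | (d & a))

  (c | d) = 0111011101110111
  ~a = 1111111100000000
  (~a | b) = 1111111100001111
  ((c | d) & (~a | b)) = 0111011100000111
  (((c | d) & (~a | b)) & ~a) = 0111011100000000
  (b | a) = 0000111111111111
  ((((c | d) & (~a | b)) & ~a) & (b | a)) = 0000011100000000
  (d & a) = 0000000001010101
  (((((c | d) & (~a | b)) & ~a) & (b | a)) | (d & a)) = 0000011101010101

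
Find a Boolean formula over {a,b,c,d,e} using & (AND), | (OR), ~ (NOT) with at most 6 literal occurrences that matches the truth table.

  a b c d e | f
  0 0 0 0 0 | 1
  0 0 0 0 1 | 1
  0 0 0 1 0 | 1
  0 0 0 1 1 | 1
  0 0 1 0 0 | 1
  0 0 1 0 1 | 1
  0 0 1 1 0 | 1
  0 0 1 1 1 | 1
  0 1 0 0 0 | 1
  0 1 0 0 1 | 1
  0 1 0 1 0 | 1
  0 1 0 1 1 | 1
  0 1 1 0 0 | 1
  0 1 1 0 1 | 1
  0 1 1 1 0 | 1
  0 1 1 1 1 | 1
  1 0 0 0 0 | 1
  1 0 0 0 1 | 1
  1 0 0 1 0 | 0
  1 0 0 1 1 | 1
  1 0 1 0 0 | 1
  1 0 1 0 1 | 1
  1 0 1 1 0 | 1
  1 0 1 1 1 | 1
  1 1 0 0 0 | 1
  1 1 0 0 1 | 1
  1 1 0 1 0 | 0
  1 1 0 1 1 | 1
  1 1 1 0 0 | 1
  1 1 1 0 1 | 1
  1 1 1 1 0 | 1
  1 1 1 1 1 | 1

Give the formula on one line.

  (e | c) = 01011111010111110101111101011111
  ((e | c) & a) = 00000000000000000101111101011111
  ~d = 11001100110011001100110011001100
  ~a = 11111111111111110000000000000000
  (~d | ~a) = 11111111111111111100110011001100
  (((e | c) & a) | (~d | ~a)) = 11111111111111111101111111011111

(((e | c) & a) | (~d | ~a))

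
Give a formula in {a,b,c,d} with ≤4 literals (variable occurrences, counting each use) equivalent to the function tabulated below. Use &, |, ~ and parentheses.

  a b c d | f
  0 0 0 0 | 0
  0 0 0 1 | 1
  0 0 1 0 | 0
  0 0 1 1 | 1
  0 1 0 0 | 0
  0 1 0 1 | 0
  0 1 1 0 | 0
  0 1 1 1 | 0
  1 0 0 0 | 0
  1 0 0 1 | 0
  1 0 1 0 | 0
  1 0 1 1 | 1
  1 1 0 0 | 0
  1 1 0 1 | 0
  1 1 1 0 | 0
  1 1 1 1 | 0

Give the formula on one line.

  ~a = 1111111100000000
  (~a | c) = 1111111100110011
  ~b = 1111000011110000
  ((~a | c) & ~b) = 1111000000110000
  (((~a | c) & ~b) & d) = 0101000000010000

(((~a | c) & ~b) & d)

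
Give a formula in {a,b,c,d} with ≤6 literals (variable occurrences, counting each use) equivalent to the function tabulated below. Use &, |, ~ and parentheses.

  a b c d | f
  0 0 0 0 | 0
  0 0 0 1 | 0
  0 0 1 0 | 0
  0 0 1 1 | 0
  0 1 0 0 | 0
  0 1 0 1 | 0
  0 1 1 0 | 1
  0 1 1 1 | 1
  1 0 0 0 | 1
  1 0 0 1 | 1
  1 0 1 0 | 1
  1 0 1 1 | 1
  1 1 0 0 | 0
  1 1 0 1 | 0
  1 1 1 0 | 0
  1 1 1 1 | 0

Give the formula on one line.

  ~a = 1111111100000000
  (~a & b) = 0000111100000000
  (c & (~a & b)) = 0000001100000000
  ~b = 1111000011110000
  (~b & a) = 0000000011110000
  ((c & (~a & b)) | (~b & a)) = 0000001111110000

((c & (~a & b)) | (~b & a))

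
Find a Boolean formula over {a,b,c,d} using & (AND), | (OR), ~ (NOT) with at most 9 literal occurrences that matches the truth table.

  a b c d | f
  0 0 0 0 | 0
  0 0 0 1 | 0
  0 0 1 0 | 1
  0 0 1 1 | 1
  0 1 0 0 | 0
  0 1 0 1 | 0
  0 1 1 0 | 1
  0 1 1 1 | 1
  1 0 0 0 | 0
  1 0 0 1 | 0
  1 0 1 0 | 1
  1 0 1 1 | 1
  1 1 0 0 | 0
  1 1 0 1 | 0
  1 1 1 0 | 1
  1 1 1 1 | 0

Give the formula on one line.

((~b & c) | ((c & ~a) | (c & ((b | d) & ~d))))

  ~b = 1111000011110000
  (~b & c) = 0011000000110000
  ~a = 1111111100000000
  (c & ~a) = 0011001100000000
  (b | d) = 0101111101011111
  ~d = 1010101010101010
  ((b | d) & ~d) = 0000101000001010
  (c & ((b | d) & ~d)) = 0000001000000010
  ((c & ~a) | (c & ((b | d) & ~d))) = 0011001100000010
  ((~b & c) | ((c & ~a) | (c & ((b | d) & ~d)))) = 0011001100110010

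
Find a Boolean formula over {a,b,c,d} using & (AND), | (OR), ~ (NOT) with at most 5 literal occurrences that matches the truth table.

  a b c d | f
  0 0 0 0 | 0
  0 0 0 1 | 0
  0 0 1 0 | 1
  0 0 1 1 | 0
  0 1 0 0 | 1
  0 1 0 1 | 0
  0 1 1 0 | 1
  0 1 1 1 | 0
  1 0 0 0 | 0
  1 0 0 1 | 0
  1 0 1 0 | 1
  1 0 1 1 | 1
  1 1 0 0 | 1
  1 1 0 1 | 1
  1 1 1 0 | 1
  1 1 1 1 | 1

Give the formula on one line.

  ~d = 1010101010101010
  (~d | a) = 1010101011111111
  (b | c) = 0011111100111111
  ((~d | a) & (b | c)) = 0010101000111111

((~d | a) & (b | c))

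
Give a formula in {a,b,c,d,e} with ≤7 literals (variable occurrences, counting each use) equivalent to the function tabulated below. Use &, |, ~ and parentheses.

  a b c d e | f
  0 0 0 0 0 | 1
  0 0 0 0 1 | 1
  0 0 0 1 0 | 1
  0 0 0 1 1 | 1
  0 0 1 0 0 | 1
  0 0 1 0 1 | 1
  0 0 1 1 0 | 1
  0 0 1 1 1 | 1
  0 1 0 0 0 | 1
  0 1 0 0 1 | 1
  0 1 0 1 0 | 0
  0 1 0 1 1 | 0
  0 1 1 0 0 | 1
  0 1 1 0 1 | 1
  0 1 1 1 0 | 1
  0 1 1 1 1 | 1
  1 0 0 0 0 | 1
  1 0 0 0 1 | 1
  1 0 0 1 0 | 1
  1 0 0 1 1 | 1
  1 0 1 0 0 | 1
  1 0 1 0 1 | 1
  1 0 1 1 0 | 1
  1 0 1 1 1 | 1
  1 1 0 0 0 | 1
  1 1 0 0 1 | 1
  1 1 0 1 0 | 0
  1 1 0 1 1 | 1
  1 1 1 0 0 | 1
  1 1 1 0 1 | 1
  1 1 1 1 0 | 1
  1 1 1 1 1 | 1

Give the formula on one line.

  ~b = 11111111000000001111111100000000
  ~d = 11001100110011001100110011001100
  (~d | c) = 11001111110011111100111111001111
  (a & e) = 00000000000000000101010101010101
  ((~d | c) | (a & e)) = 11001111110011111101111111011111
  (~b | ((~d | c) | (a & e))) = 11111111110011111111111111011111

(~b | ((~d | c) | (a & e)))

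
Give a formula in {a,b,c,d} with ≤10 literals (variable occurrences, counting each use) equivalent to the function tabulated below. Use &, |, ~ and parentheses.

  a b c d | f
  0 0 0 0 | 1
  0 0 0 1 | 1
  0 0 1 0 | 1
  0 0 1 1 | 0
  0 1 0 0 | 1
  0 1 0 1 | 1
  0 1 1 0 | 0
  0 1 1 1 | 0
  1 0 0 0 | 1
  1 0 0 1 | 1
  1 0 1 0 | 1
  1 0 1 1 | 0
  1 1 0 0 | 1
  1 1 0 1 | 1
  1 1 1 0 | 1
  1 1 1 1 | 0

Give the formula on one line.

((((~b | (~c | a)) & ((c | d) & (~d | ~a))) & ~d) | ~c)

  ~b = 1111000011110000
  ~c = 1100110011001100
  (~c | a) = 1100110011111111
  (~b | (~c | a)) = 1111110011111111
  (c | d) = 0111011101110111
  ~d = 1010101010101010
  ~a = 1111111100000000
  (~d | ~a) = 1111111110101010
  ((c | d) & (~d | ~a)) = 0111011100100010
  ((~b | (~c | a)) & ((c | d) & (~d | ~a))) = 0111010000100010
  (((~b | (~c | a)) & ((c | d) & (~d | ~a))) & ~d) = 0010000000100010
  ((((~b | (~c | a)) & ((c | d) & (~d | ~a))) & ~d) | ~c) = 1110110011101110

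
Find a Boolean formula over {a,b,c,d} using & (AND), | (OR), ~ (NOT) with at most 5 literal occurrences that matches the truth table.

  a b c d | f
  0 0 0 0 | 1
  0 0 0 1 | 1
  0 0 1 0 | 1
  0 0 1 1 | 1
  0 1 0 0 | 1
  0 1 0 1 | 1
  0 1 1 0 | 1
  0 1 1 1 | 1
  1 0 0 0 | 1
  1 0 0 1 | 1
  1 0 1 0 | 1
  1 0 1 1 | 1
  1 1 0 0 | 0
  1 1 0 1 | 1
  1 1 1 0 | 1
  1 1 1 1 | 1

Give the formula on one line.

  ~a = 1111111100000000
  (c | d) = 0111011101110111
  (~a | (c | d)) = 1111111101110111
  ~b = 1111000011110000
  (~b & a) = 0000000011110000
  ((~a | (c | d)) | (~b & a)) = 1111111111110111

((~a | (c | d)) | (~b & a))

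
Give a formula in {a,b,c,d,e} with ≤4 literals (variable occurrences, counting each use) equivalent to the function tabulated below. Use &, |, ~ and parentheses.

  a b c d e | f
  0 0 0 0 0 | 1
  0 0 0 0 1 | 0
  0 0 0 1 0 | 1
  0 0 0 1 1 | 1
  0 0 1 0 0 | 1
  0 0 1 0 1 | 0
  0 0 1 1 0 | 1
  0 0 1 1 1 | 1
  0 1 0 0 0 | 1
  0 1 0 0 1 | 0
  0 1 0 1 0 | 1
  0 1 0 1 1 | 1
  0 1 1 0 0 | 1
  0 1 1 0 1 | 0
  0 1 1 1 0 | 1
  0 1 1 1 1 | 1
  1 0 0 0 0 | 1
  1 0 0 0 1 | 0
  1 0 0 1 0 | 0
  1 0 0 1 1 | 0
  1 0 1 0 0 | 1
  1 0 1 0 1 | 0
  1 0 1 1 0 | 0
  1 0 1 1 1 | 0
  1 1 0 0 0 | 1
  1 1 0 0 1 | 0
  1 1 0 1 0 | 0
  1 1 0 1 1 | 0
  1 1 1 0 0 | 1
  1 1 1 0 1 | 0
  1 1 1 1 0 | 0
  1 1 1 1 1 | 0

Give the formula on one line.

((d & ~a) | (~e & ~d))

  ~a = 11111111111111110000000000000000
  (d & ~a) = 00110011001100110000000000000000
  ~e = 10101010101010101010101010101010
  ~d = 11001100110011001100110011001100
  (~e & ~d) = 10001000100010001000100010001000
  ((d & ~a) | (~e & ~d)) = 10111011101110111000100010001000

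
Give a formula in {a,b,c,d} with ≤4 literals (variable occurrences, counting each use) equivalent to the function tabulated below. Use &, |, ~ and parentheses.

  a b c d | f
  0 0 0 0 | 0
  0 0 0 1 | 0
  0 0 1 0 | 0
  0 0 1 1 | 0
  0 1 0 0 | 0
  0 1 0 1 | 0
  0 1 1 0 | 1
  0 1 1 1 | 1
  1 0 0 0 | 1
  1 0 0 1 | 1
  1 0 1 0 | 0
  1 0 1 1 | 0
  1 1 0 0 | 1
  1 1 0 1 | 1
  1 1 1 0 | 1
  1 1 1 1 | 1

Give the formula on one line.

  (b & c) = 0000001100000011
  ~c = 1100110011001100
  (a & ~c) = 0000000011001100
  ((b & c) | (a & ~c)) = 0000001111001111

((b & c) | (a & ~c))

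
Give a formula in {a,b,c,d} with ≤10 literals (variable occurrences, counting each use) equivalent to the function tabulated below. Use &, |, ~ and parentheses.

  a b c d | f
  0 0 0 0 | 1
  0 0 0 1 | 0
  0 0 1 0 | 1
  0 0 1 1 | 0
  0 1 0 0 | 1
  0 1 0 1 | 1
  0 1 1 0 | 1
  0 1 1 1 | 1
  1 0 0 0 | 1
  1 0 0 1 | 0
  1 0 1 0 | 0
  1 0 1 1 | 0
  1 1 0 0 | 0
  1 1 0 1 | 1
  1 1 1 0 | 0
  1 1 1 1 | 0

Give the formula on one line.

  ~d = 1010101010101010
  (~d | b) = 1010111110101111
  ~c = 1100110011001100
  ~b = 1111000011110000
  (~c & ~b) = 1100000011000000
  ~a = 1111111100000000
  (d | ~a) = 1111111101010101
  ((~c & ~b) | (d | ~a)) = 1111111111010101
  ((~d | b) & ((~c & ~b) | (d | ~a))) = 1010111110000101
  (~a | ~c) = 1111111111001100
  (((~d | b) & ((~c & ~b) | (d | ~a))) & (~a | ~c)) = 1010111110000100

(((~d | b) & ((~c & ~b) | (d | ~a))) & (~a | ~c))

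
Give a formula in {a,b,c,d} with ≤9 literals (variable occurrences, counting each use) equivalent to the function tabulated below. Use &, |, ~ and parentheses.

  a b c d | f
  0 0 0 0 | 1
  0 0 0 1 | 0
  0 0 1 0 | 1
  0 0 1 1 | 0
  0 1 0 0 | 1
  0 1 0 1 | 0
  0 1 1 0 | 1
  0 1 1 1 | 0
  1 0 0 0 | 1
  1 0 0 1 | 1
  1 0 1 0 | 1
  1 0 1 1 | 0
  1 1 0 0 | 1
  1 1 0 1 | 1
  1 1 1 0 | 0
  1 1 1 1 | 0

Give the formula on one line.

((a & ~c) | (~d & ((~b | ~a) | (d & b))))

  ~c = 1100110011001100
  (a & ~c) = 0000000011001100
  ~d = 1010101010101010
  ~b = 1111000011110000
  ~a = 1111111100000000
  (~b | ~a) = 1111111111110000
  (d & b) = 0000010100000101
  ((~b | ~a) | (d & b)) = 1111111111110101
  (~d & ((~b | ~a) | (d & b))) = 1010101010100000
  ((a & ~c) | (~d & ((~b | ~a) | (d & b)))) = 1010101011101100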